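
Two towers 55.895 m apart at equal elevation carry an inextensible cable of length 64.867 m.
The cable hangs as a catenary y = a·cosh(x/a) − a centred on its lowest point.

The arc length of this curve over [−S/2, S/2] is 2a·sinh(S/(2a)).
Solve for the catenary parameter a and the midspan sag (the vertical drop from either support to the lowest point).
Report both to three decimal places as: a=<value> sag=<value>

seed: a₀ = √(S³/(24(L−S))) = √(55.895³/(24·8.972)) = 28.477980
iter 1: u=0.981372  f(a)=+4.421e-01  f'(a)=-6.929e-01  a ← 28.477980 − (+4.421e-01/-6.929e-01) = 29.115990
iter 2: u=0.959868  f(a)=+1.529e-02  f'(a)=-6.457e-01  a ← 29.115990 − (+1.529e-02/-6.457e-01) = 29.139674
iter 3: u=0.959088  f(a)=+1.975e-05  f'(a)=-6.441e-01  a ← 29.139674 − (+1.975e-05/-6.441e-01) = 29.139705
iter 4: u=0.959087  f(a)=+3.305e-11  f'(a)=-6.440e-01  a ← 29.139705 − (+3.305e-11/-6.440e-01) = 29.139705
iter 5: u=0.959087  f(a)=+0.000e+00  f'(a)=-6.440e-01  a ← 29.139705 − (+0.000e+00/-6.440e-01) = 29.139705
converged: |Δa| < 1e-12 after 5 iterations
sag = a·(cosh(S/(2a)) − 1) = 29.139705·(cosh(0.959087) − 1) = 14.461377
T_max/T_min = cosh(S/(2a)) = 1.496277

a=29.140 sag=14.461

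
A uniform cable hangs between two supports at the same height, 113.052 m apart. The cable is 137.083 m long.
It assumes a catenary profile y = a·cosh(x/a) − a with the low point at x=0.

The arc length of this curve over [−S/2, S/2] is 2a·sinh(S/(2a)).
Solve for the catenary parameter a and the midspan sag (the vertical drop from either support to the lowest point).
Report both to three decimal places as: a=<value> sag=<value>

a=51.576 sag=34.203

seed: a₀ = √(S³/(24(L−S))) = √(113.052³/(24·24.031)) = 50.052507
iter 1: u=1.129334  f(a)=+1.580e+00  f'(a)=-1.088e+00  a ← 50.052507 − (+1.580e+00/-1.088e+00) = 51.503999
iter 2: u=1.097507  f(a)=+7.133e-02  f'(a)=-9.921e-01  a ← 51.503999 − (+7.133e-02/-9.921e-01) = 51.575891
iter 3: u=1.095977  f(a)=+1.606e-04  f'(a)=-9.877e-01  a ← 51.575891 − (+1.606e-04/-9.877e-01) = 51.576054
iter 4: u=1.095974  f(a)=+8.185e-10  f'(a)=-9.877e-01  a ← 51.576054 − (+8.185e-10/-9.877e-01) = 51.576054
iter 5: u=1.095974  f(a)=-2.842e-14  f'(a)=-9.877e-01  a ← 51.576054 − (-2.842e-14/-9.877e-01) = 51.576054
converged: |Δa| < 1e-12 after 5 iterations
sag = a·(cosh(S/(2a)) − 1) = 51.576054·(cosh(1.095974) − 1) = 34.202886
T_max/T_min = cosh(S/(2a)) = 1.663154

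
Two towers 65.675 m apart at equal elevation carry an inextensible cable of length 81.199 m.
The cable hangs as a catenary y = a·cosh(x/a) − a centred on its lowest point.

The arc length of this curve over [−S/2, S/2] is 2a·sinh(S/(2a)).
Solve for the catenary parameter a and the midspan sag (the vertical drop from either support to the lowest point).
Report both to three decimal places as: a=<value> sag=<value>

seed: a₀ = √(S³/(24(L−S))) = √(65.675³/(24·15.524)) = 27.573550
iter 1: u=1.190906  f(a)=+1.139e+00  f'(a)=-1.294e+00  a ← 27.573550 − (+1.139e+00/-1.294e+00) = 28.453580
iter 2: u=1.154073  f(a)=+5.679e-02  f'(a)=-1.168e+00  a ← 28.453580 − (+5.679e-02/-1.168e+00) = 28.502208
iter 3: u=1.152104  f(a)=+1.576e-04  f'(a)=-1.161e+00  a ← 28.502208 − (+1.576e-04/-1.161e+00) = 28.502343
iter 4: u=1.152098  f(a)=+1.222e-09  f'(a)=-1.161e+00  a ← 28.502343 − (+1.222e-09/-1.161e+00) = 28.502343
iter 5: u=1.152098  f(a)=+1.421e-14  f'(a)=-1.161e+00  a ← 28.502343 − (+1.421e-14/-1.161e+00) = 28.502343
converged: |Δa| < 1e-12 after 5 iterations
sag = a·(cosh(S/(2a)) − 1) = 28.502343·(cosh(1.152098) − 1) = 21.103130
T_max/T_min = cosh(S/(2a)) = 1.740400

a=28.502 sag=21.103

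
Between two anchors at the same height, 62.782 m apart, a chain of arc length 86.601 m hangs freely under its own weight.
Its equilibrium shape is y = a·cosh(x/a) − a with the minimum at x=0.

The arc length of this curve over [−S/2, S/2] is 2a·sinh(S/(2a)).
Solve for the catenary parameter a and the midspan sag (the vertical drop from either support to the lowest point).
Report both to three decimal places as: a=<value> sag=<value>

seed: a₀ = √(S³/(24(L−S))) = √(62.782³/(24·23.819)) = 20.805844
iter 1: u=1.508759  f(a)=+2.863e+00  f'(a)=-2.855e+00  a ← 20.805844 − (+2.863e+00/-2.855e+00) = 21.808522
iter 2: u=1.439391  f(a)=+2.200e-01  f'(a)=-2.432e+00  a ← 21.808522 − (+2.200e-01/-2.432e+00) = 21.898972
iter 3: u=1.433446  f(a)=+1.537e-03  f'(a)=-2.398e+00  a ← 21.898972 − (+1.537e-03/-2.398e+00) = 21.899613
iter 4: u=1.433404  f(a)=+7.626e-08  f'(a)=-2.398e+00  a ← 21.899613 − (+7.626e-08/-2.398e+00) = 21.899613
iter 5: u=1.433404  f(a)=+1.421e-14  f'(a)=-2.398e+00  a ← 21.899613 − (+1.421e-14/-2.398e+00) = 21.899613
converged: |Δa| < 1e-12 after 5 iterations
sag = a·(cosh(S/(2a)) − 1) = 21.899613·(cosh(1.433404) − 1) = 26.623849
T_max/T_min = cosh(S/(2a)) = 2.215722

a=21.900 sag=26.624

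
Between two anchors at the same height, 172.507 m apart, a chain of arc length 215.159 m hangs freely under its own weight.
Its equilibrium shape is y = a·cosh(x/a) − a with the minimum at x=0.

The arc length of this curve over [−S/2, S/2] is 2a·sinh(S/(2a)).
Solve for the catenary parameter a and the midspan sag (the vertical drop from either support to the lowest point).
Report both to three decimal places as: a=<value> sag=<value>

a=73.306 sag=56.875

seed: a₀ = √(S³/(24(L−S))) = √(172.507³/(24·42.652)) = 70.816550
iter 1: u=1.217985  f(a)=+3.278e+00  f'(a)=-1.393e+00  a ← 70.816550 − (+3.278e+00/-1.393e+00) = 73.169563
iter 2: u=1.178817  f(a)=+1.705e-01  f'(a)=-1.252e+00  a ← 73.169563 − (+1.705e-01/-1.252e+00) = 73.305759
iter 3: u=1.176627  f(a)=+5.169e-04  f'(a)=-1.244e+00  a ← 73.305759 − (+5.169e-04/-1.244e+00) = 73.306174
iter 4: u=1.176620  f(a)=+4.786e-09  f'(a)=-1.244e+00  a ← 73.306174 − (+4.786e-09/-1.244e+00) = 73.306174
iter 5: u=1.176620  f(a)=-2.842e-14  f'(a)=-1.244e+00  a ← 73.306174 − (-2.842e-14/-1.244e+00) = 73.306174
converged: |Δa| < 1e-12 after 5 iterations
sag = a·(cosh(S/(2a)) − 1) = 73.306174·(cosh(1.176620) − 1) = 56.875023
T_max/T_min = cosh(S/(2a)) = 1.775856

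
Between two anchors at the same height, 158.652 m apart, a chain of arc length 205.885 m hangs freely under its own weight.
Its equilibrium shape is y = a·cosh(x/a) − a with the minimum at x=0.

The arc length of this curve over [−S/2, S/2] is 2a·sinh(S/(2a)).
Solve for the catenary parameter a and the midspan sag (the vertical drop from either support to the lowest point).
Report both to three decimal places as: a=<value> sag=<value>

seed: a₀ = √(S³/(24(L−S))) = √(158.652³/(24·47.233)) = 59.352626
iter 1: u=1.336520  f(a)=+4.403e+00  f'(a)=-1.895e+00  a ← 59.352626 − (+4.403e+00/-1.895e+00) = 61.676274
iter 2: u=1.286167  f(a)=+2.717e-01  f'(a)=-1.667e+00  a ← 61.676274 − (+2.717e-01/-1.667e+00) = 61.839254
iter 3: u=1.282777  f(a)=+1.186e-03  f'(a)=-1.653e+00  a ← 61.839254 − (+1.186e-03/-1.653e+00) = 61.839971
iter 4: u=1.282763  f(a)=+2.281e-08  f'(a)=-1.653e+00  a ← 61.839971 − (+2.281e-08/-1.653e+00) = 61.839971
iter 5: u=1.282763  f(a)=-2.842e-14  f'(a)=-1.653e+00  a ← 61.839971 − (-2.842e-14/-1.653e+00) = 61.839971
converged: |Δa| < 1e-12 after 5 iterations
sag = a·(cosh(S/(2a)) − 1) = 61.839971·(cosh(1.282763) − 1) = 58.248914
T_max/T_min = cosh(S/(2a)) = 1.941930

a=61.840 sag=58.249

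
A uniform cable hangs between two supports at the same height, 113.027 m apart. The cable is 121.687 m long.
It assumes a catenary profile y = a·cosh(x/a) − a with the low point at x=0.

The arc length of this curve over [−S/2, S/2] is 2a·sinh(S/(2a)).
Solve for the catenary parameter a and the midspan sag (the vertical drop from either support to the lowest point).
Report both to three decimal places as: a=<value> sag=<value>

a=84.292 sag=19.665

seed: a₀ = √(S³/(24(L−S))) = √(113.027³/(24·8.660)) = 83.350601
iter 1: u=0.678022  f(a)=+2.012e-01  f'(a)=-2.175e-01  a ← 83.350601 − (+2.012e-01/-2.175e-01) = 84.275848
iter 2: u=0.670578  f(a)=+3.400e-03  f'(a)=-2.102e-01  a ← 84.275848 − (+3.400e-03/-2.102e-01) = 84.292023
iter 3: u=0.670449  f(a)=+1.008e-06  f'(a)=-2.101e-01  a ← 84.292023 − (+1.008e-06/-2.101e-01) = 84.292027
iter 4: u=0.670449  f(a)=+8.527e-14  f'(a)=-2.101e-01  a ← 84.292027 − (+8.527e-14/-2.101e-01) = 84.292027
converged: |Δa| < 1e-12 after 4 iterations
sag = a·(cosh(S/(2a)) − 1) = 84.292027·(cosh(0.670449) − 1) = 19.665067
T_max/T_min = cosh(S/(2a)) = 1.233297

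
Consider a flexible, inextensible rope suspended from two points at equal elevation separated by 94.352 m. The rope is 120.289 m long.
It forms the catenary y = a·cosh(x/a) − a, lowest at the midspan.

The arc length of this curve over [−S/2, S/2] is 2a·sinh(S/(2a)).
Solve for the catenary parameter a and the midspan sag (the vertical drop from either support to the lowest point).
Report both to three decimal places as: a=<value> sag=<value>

seed: a₀ = √(S³/(24(L−S))) = √(94.352³/(24·25.937)) = 36.733404
iter 1: u=1.284281  f(a)=+2.225e+00  f'(a)=-1.659e+00  a ← 36.733404 − (+2.225e+00/-1.659e+00) = 38.074345
iter 2: u=1.239050  f(a)=+1.276e-01  f'(a)=-1.474e+00  a ← 38.074345 − (+1.276e-01/-1.474e+00) = 38.160946
iter 3: u=1.236238  f(a)=+4.766e-04  f'(a)=-1.463e+00  a ← 38.160946 − (+4.766e-04/-1.463e+00) = 38.161272
iter 4: u=1.236227  f(a)=+6.700e-09  f'(a)=-1.463e+00  a ← 38.161272 − (+6.700e-09/-1.463e+00) = 38.161272
iter 5: u=1.236227  f(a)=+1.421e-14  f'(a)=-1.463e+00  a ← 38.161272 − (+1.421e-14/-1.463e+00) = 38.161272
converged: |Δa| < 1e-12 after 5 iterations
sag = a·(cosh(S/(2a)) − 1) = 38.161272·(cosh(1.236227) − 1) = 33.068241
T_max/T_min = cosh(S/(2a)) = 1.866539

a=38.161 sag=33.068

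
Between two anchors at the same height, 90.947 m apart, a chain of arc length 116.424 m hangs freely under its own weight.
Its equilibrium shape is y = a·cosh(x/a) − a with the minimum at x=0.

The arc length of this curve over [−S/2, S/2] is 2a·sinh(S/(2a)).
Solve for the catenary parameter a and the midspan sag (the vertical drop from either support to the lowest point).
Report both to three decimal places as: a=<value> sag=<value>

seed: a₀ = √(S³/(24(L−S))) = √(90.947³/(24·25.477)) = 35.075414
iter 1: u=1.296449  f(a)=+2.229e+00  f'(a)=-1.712e+00  a ← 35.075414 − (+2.229e+00/-1.712e+00) = 36.377279
iter 2: u=1.250052  f(a)=+1.301e-01  f'(a)=-1.517e+00  a ← 36.377279 − (+1.301e-01/-1.517e+00) = 36.463013
iter 3: u=1.247113  f(a)=+5.041e-04  f'(a)=-1.506e+00  a ← 36.463013 − (+5.041e-04/-1.506e+00) = 36.463348
iter 4: u=1.247102  f(a)=+7.631e-09  f'(a)=-1.506e+00  a ← 36.463348 − (+7.631e-09/-1.506e+00) = 36.463348
iter 5: u=1.247102  f(a)=-1.421e-14  f'(a)=-1.506e+00  a ← 36.463348 − (-1.421e-14/-1.506e+00) = 36.463348
converged: |Δa| < 1e-12 after 5 iterations
sag = a·(cosh(S/(2a)) − 1) = 36.463348·(cosh(1.247102) − 1) = 32.225899
T_max/T_min = cosh(S/(2a)) = 1.883789

a=36.463 sag=32.226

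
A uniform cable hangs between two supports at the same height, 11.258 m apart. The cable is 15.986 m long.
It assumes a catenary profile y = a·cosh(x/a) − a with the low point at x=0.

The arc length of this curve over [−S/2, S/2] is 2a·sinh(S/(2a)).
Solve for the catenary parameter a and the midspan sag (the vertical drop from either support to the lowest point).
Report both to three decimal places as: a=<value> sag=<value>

seed: a₀ = √(S³/(24(L−S))) = √(11.258³/(24·4.728)) = 3.546072
iter 1: u=1.587390  f(a)=+6.327e-01  f'(a)=-3.402e+00  a ← 3.546072 − (+6.327e-01/-3.402e+00) = 3.732055
iter 2: u=1.508284  f(a)=+5.318e-02  f'(a)=-2.852e+00  a ← 3.732055 − (+5.318e-02/-2.852e+00) = 3.750703
iter 3: u=1.500785  f(a)=+4.520e-04  f'(a)=-2.804e+00  a ← 3.750703 − (+4.520e-04/-2.804e+00) = 3.750864
iter 4: u=1.500721  f(a)=+3.326e-08  f'(a)=-2.803e+00  a ← 3.750864 − (+3.326e-08/-2.803e+00) = 3.750864
iter 5: u=1.500721  f(a)=+1.776e-15  f'(a)=-2.803e+00  a ← 3.750864 − (+1.776e-15/-2.803e+00) = 3.750864
converged: |Δa| < 1e-12 after 5 iterations
sag = a·(cosh(S/(2a)) − 1) = 3.750864·(cosh(1.500721) − 1) = 5.078464
T_max/T_min = cosh(S/(2a)) = 2.353945

a=3.751 sag=5.078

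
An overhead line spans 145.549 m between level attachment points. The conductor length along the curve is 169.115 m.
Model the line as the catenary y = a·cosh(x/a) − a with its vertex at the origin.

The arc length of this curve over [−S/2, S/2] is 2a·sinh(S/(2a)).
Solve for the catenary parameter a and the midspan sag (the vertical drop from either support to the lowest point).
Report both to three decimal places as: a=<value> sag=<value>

a=75.566 sag=37.837

seed: a₀ = √(S³/(24(L−S))) = √(145.549³/(24·23.566)) = 73.835510
iter 1: u=0.985630  f(a)=+1.172e+00  f'(a)=-7.025e-01  a ← 73.835510 − (+1.172e+00/-7.025e-01) = 75.503052
iter 2: u=0.963862  f(a)=+4.086e-02  f'(a)=-6.543e-01  a ← 75.503052 − (+4.086e-02/-6.543e-01) = 75.565504
iter 3: u=0.963065  f(a)=+5.370e-05  f'(a)=-6.526e-01  a ← 75.565504 − (+5.370e-05/-6.526e-01) = 75.565587
iter 4: u=0.963064  f(a)=+9.302e-11  f'(a)=-6.526e-01  a ← 75.565587 − (+9.302e-11/-6.526e-01) = 75.565587
iter 5: u=0.963064  f(a)=+0.000e+00  f'(a)=-6.526e-01  a ← 75.565587 − (+0.000e+00/-6.526e-01) = 75.565587
converged: |Δa| < 1e-12 after 5 iterations
sag = a·(cosh(S/(2a)) − 1) = 75.565587·(cosh(0.963064) − 1) = 37.836921
T_max/T_min = cosh(S/(2a)) = 1.500716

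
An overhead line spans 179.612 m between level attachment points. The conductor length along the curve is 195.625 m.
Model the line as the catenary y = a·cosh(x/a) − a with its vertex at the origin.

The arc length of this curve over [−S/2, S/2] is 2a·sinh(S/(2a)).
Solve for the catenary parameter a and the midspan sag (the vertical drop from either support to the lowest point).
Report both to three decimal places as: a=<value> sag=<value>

a=124.399 sag=33.849

seed: a₀ = √(S³/(24(L−S))) = √(179.612³/(24·16.013)) = 122.789449
iter 1: u=0.731382  f(a)=+4.338e-01  f'(a)=-2.750e-01  a ← 122.789449 − (+4.338e-01/-2.750e-01) = 124.366589
iter 2: u=0.722107  f(a)=+8.499e-03  f'(a)=-2.644e-01  a ← 124.366589 − (+8.499e-03/-2.644e-01) = 124.398738
iter 3: u=0.721921  f(a)=+3.407e-06  f'(a)=-2.641e-01  a ← 124.398738 − (+3.407e-06/-2.641e-01) = 124.398751
iter 4: u=0.721920  f(a)=+5.116e-13  f'(a)=-2.641e-01  a ← 124.398751 − (+5.116e-13/-2.641e-01) = 124.398751
converged: |Δa| < 1e-12 after 4 iterations
sag = a·(cosh(S/(2a)) − 1) = 124.398751·(cosh(0.721920) − 1) = 33.848948
T_max/T_min = cosh(S/(2a)) = 1.272100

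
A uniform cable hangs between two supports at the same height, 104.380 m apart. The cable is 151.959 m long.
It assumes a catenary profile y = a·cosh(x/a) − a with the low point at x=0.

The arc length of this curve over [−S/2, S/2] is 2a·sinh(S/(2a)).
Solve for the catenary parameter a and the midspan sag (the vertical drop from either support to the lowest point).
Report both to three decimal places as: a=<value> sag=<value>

a=33.523 sag=49.523

seed: a₀ = √(S³/(24(L−S))) = √(104.380³/(24·47.579)) = 31.558232
iter 1: u=1.653768  f(a)=+6.946e+00  f'(a)=-3.925e+00  a ← 31.558232 − (+6.946e+00/-3.925e+00) = 33.328150
iter 2: u=1.565943  f(a)=+6.272e-01  f'(a)=-3.245e+00  a ← 33.328150 − (+6.272e-01/-3.245e+00) = 33.521423
iter 3: u=1.556915  f(a)=+6.235e-03  f'(a)=-3.181e+00  a ← 33.521423 − (+6.235e-03/-3.181e+00) = 33.523383
iter 4: u=1.556824  f(a)=+6.296e-07  f'(a)=-3.180e+00  a ← 33.523383 − (+6.296e-07/-3.180e+00) = 33.523383
iter 5: u=1.556824  f(a)=+2.842e-14  f'(a)=-3.180e+00  a ← 33.523383 − (+2.842e-14/-3.180e+00) = 33.523383
converged: |Δa| < 1e-12 after 5 iterations
sag = a·(cosh(S/(2a)) − 1) = 33.523383·(cosh(1.556824) − 1) = 49.522999
T_max/T_min = cosh(S/(2a)) = 2.477267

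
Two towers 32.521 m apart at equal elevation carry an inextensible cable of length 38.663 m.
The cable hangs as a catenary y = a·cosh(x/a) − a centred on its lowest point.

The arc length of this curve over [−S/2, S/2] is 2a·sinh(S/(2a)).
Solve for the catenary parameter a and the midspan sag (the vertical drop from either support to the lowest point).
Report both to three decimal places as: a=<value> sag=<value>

seed: a₀ = √(S³/(24(L−S))) = √(32.521³/(24·6.142)) = 15.275144
iter 1: u=1.064507  f(a)=+3.575e-01  f'(a)=-8.991e-01  a ← 15.275144 − (+3.575e-01/-8.991e-01) = 15.672815
iter 2: u=1.037497  f(a)=+1.444e-02  f'(a)=-8.278e-01  a ← 15.672815 − (+1.444e-02/-8.278e-01) = 15.690256
iter 3: u=1.036344  f(a)=+2.574e-05  f'(a)=-8.248e-01  a ← 15.690256 − (+2.574e-05/-8.248e-01) = 15.690288
iter 4: u=1.036342  f(a)=+8.211e-11  f'(a)=-8.248e-01  a ← 15.690288 − (+8.211e-11/-8.248e-01) = 15.690288
iter 5: u=1.036342  f(a)=+0.000e+00  f'(a)=-8.248e-01  a ← 15.690288 − (+0.000e+00/-8.248e-01) = 15.690288
converged: |Δa| < 1e-12 after 5 iterations
sag = a·(cosh(S/(2a)) − 1) = 15.690288·(cosh(1.036342) − 1) = 9.207343
T_max/T_min = cosh(S/(2a)) = 1.586818

a=15.690 sag=9.207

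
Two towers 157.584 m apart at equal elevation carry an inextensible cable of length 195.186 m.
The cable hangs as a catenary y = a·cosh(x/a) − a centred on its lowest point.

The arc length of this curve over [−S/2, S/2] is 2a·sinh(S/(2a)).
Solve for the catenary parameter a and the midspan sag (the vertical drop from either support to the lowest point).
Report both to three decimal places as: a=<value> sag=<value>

a=68.088 sag=50.909

seed: a₀ = √(S³/(24(L−S))) = √(157.584³/(24·37.602)) = 65.850198
iter 1: u=1.196534  f(a)=+2.785e+00  f'(a)=-1.314e+00  a ← 65.850198 − (+2.785e+00/-1.314e+00) = 67.969709
iter 2: u=1.159222  f(a)=+1.401e-01  f'(a)=-1.185e+00  a ← 67.969709 − (+1.401e-01/-1.185e+00) = 68.087971
iter 3: u=1.157209  f(a)=+3.963e-04  f'(a)=-1.178e+00  a ← 68.087971 − (+3.963e-04/-1.178e+00) = 68.088307
iter 4: u=1.157203  f(a)=+3.189e-09  f'(a)=-1.178e+00  a ← 68.088307 − (+3.189e-09/-1.178e+00) = 68.088307
iter 5: u=1.157203  f(a)=+5.684e-14  f'(a)=-1.178e+00  a ← 68.088307 − (+5.684e-14/-1.178e+00) = 68.088307
converged: |Δa| < 1e-12 after 5 iterations
sag = a·(cosh(S/(2a)) − 1) = 68.088307·(cosh(1.157203) − 1) = 50.909219
T_max/T_min = cosh(S/(2a)) = 1.747694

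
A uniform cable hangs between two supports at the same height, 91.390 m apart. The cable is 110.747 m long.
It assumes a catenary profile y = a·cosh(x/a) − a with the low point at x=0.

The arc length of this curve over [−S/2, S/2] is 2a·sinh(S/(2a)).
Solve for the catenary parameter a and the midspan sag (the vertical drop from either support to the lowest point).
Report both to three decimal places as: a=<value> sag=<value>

a=41.764 sag=27.593

seed: a₀ = √(S³/(24(L−S))) = √(91.390³/(24·19.357)) = 40.534365
iter 1: u=1.127315  f(a)=+1.268e+00  f'(a)=-1.082e+00  a ← 40.534365 − (+1.268e+00/-1.082e+00) = 41.706025
iter 2: u=1.095645  f(a)=+5.705e-02  f'(a)=-9.867e-01  a ← 41.706025 − (+5.705e-02/-9.867e-01) = 41.763844
iter 3: u=1.094128  f(a)=+1.276e-04  f'(a)=-9.823e-01  a ← 41.763844 − (+1.276e-04/-9.823e-01) = 41.763974
iter 4: u=1.094125  f(a)=+6.409e-10  f'(a)=-9.823e-01  a ← 41.763974 − (+6.409e-10/-9.823e-01) = 41.763974
iter 5: u=1.094125  f(a)=+0.000e+00  f'(a)=-9.823e-01  a ← 41.763974 − (+0.000e+00/-9.823e-01) = 41.763974
converged: |Δa| < 1e-12 after 5 iterations
sag = a·(cosh(S/(2a)) − 1) = 41.763974·(cosh(1.094125) − 1) = 27.593463
T_max/T_min = cosh(S/(2a)) = 1.660700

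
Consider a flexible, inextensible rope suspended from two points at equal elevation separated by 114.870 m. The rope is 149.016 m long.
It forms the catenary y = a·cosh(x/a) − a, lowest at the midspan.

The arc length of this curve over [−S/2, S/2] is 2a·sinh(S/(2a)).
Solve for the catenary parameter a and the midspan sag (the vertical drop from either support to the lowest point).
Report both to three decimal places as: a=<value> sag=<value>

seed: a₀ = √(S³/(24(L−S))) = √(114.870³/(24·34.146)) = 43.006529
iter 1: u=1.335495  f(a)=+3.178e+00  f'(a)=-1.890e+00  a ← 43.006529 − (+3.178e+00/-1.890e+00) = 44.687975
iter 2: u=1.285245  f(a)=+1.959e-01  f'(a)=-1.663e+00  a ← 44.687975 − (+1.959e-01/-1.663e+00) = 44.805723
iter 3: u=1.281867  f(a)=+8.522e-04  f'(a)=-1.649e+00  a ← 44.805723 − (+8.522e-04/-1.649e+00) = 44.806240
iter 4: u=1.281853  f(a)=+1.629e-08  f'(a)=-1.649e+00  a ← 44.806240 − (+1.629e-08/-1.649e+00) = 44.806240
iter 5: u=1.281853  f(a)=+0.000e+00  f'(a)=-1.649e+00  a ← 44.806240 − (+0.000e+00/-1.649e+00) = 44.806240
converged: |Δa| < 1e-12 after 5 iterations
sag = a·(cosh(S/(2a)) − 1) = 44.806240·(cosh(1.281853) − 1) = 42.136507
T_max/T_min = cosh(S/(2a)) = 1.940416

a=44.806 sag=42.137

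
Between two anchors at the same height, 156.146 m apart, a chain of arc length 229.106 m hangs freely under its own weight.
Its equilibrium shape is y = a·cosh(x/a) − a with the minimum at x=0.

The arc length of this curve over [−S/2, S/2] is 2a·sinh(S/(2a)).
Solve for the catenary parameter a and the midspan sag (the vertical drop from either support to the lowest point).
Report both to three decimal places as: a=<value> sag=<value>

a=49.598 sag=75.231

seed: a₀ = √(S³/(24(L−S))) = √(156.146³/(24·72.960)) = 46.628158
iter 1: u=1.674375  f(a)=+1.094e+01  f'(a)=-4.099e+00  a ← 46.628158 − (+1.094e+01/-4.099e+00) = 49.296203
iter 2: u=1.583753  f(a)=+1.009e+00  f'(a)=-3.375e+00  a ← 49.296203 − (+1.009e+00/-3.375e+00) = 49.595165
iter 3: u=1.574206  f(a)=+1.051e-02  f'(a)=-3.305e+00  a ← 49.595165 − (+1.051e-02/-3.305e+00) = 49.598347
iter 4: u=1.574105  f(a)=+1.168e-06  f'(a)=-3.304e+00  a ← 49.598347 − (+1.168e-06/-3.304e+00) = 49.598347
iter 5: u=1.574105  f(a)=+2.842e-14  f'(a)=-3.304e+00  a ← 49.598347 − (+2.842e-14/-3.304e+00) = 49.598347
converged: |Δa| < 1e-12 after 5 iterations
sag = a·(cosh(S/(2a)) − 1) = 49.598347·(cosh(1.574105) − 1) = 75.231080
T_max/T_min = cosh(S/(2a)) = 2.516806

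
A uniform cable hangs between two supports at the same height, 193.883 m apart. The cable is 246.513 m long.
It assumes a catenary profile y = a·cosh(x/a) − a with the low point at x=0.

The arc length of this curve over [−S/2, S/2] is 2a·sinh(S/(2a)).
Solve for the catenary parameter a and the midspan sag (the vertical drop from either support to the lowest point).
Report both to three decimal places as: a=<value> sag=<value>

seed: a₀ = √(S³/(24(L−S))) = √(193.883³/(24·52.630)) = 75.960408
iter 1: u=1.276211  f(a)=+4.456e+00  f'(a)=-1.625e+00  a ← 75.960408 − (+4.456e+00/-1.625e+00) = 78.702639
iter 2: u=1.231744  f(a)=+2.527e-01  f'(a)=-1.445e+00  a ← 78.702639 − (+2.527e-01/-1.445e+00) = 78.877444
iter 3: u=1.229014  f(a)=+9.204e-04  f'(a)=-1.435e+00  a ← 78.877444 − (+9.204e-04/-1.435e+00) = 78.878086
iter 4: u=1.229004  f(a)=+1.231e-08  f'(a)=-1.435e+00  a ← 78.878086 − (+1.231e-08/-1.435e+00) = 78.878086
iter 5: u=1.229004  f(a)=+0.000e+00  f'(a)=-1.435e+00  a ← 78.878086 − (+0.000e+00/-1.435e+00) = 78.878086
converged: |Δa| < 1e-12 after 5 iterations
sag = a·(cosh(S/(2a)) − 1) = 78.878086·(cosh(1.229004) − 1) = 67.456863
T_max/T_min = cosh(S/(2a)) = 1.855204

a=78.878 sag=67.457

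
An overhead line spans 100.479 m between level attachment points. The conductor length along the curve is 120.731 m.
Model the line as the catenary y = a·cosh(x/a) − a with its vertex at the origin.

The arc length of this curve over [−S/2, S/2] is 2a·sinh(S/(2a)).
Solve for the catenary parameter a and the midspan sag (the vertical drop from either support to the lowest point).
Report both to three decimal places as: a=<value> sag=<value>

seed: a₀ = √(S³/(24(L−S))) = √(100.479³/(24·20.252)) = 45.684973
iter 1: u=1.099694  f(a)=+1.260e+00  f'(a)=-9.985e-01  a ← 45.684973 − (+1.260e+00/-9.985e-01) = 46.947230
iter 2: u=1.070127  f(a)=+5.413e-02  f'(a)=-9.145e-01  a ← 46.947230 − (+5.413e-02/-9.145e-01) = 47.006419
iter 3: u=1.068780  f(a)=+1.097e-04  f'(a)=-9.107e-01  a ← 47.006419 − (+1.097e-04/-9.107e-01) = 47.006540
iter 4: u=1.068777  f(a)=+4.530e-10  f'(a)=-9.107e-01  a ← 47.006540 − (+4.530e-10/-9.107e-01) = 47.006540
iter 5: u=1.068777  f(a)=+0.000e+00  f'(a)=-9.107e-01  a ← 47.006540 − (+0.000e+00/-9.107e-01) = 47.006540
converged: |Δa| < 1e-12 after 5 iterations
sag = a·(cosh(S/(2a)) − 1) = 47.006540·(cosh(1.068777) − 1) = 29.502338
T_max/T_min = cosh(S/(2a)) = 1.627622

a=47.007 sag=29.502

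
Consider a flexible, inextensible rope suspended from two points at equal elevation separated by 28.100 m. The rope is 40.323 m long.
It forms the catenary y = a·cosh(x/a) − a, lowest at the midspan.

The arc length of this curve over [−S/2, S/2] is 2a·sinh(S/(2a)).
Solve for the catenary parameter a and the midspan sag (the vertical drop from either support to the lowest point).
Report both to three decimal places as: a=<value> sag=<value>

a=9.216 sag=12.952

seed: a₀ = √(S³/(24(L−S))) = √(28.100³/(24·12.223)) = 8.696910
iter 1: u=1.615516  f(a)=+1.698e+00  f'(a)=-3.616e+00  a ← 8.696910 − (+1.698e+00/-3.616e+00) = 9.166406
iter 2: u=1.532771  f(a)=+1.472e-01  f'(a)=-3.014e+00  a ← 9.166406 − (+1.472e-01/-3.014e+00) = 9.215236
iter 3: u=1.524649  f(a)=+1.338e-03  f'(a)=-2.960e+00  a ← 9.215236 − (+1.338e-03/-2.960e+00) = 9.215688
iter 4: u=1.524574  f(a)=+1.128e-07  f'(a)=-2.959e+00  a ← 9.215688 − (+1.128e-07/-2.959e+00) = 9.215688
iter 5: u=1.524574  f(a)=+0.000e+00  f'(a)=-2.959e+00  a ← 9.215688 − (+0.000e+00/-2.959e+00) = 9.215688
converged: |Δa| < 1e-12 after 5 iterations
sag = a·(cosh(S/(2a)) − 1) = 9.215688·(cosh(1.524574) − 1) = 12.952194
T_max/T_min = cosh(S/(2a)) = 2.405451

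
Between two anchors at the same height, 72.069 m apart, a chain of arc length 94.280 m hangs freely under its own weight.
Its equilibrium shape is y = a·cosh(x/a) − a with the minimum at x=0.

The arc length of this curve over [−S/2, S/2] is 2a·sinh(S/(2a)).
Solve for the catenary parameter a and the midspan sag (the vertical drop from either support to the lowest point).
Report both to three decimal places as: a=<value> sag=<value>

seed: a₀ = √(S³/(24(L−S))) = √(72.069³/(24·22.211)) = 26.499219
iter 1: u=1.359833  f(a)=+2.146e+00  f'(a)=-2.008e+00  a ← 26.499219 − (+2.146e+00/-2.008e+00) = 27.568369
iter 2: u=1.307096  f(a)=+1.367e-01  f'(a)=-1.759e+00  a ← 27.568369 − (+1.367e-01/-1.759e+00) = 27.646095
iter 3: u=1.303421  f(a)=+6.384e-04  f'(a)=-1.743e+00  a ← 27.646095 − (+6.384e-04/-1.743e+00) = 27.646462
iter 4: u=1.303404  f(a)=+1.406e-08  f'(a)=-1.743e+00  a ← 27.646462 − (+1.406e-08/-1.743e+00) = 27.646462
iter 5: u=1.303404  f(a)=-1.421e-14  f'(a)=-1.743e+00  a ← 27.646462 − (-1.421e-14/-1.743e+00) = 27.646462
converged: |Δa| < 1e-12 after 5 iterations
sag = a·(cosh(S/(2a)) − 1) = 27.646462·(cosh(1.303404) − 1) = 27.002477
T_max/T_min = cosh(S/(2a)) = 1.976706

a=27.646 sag=27.002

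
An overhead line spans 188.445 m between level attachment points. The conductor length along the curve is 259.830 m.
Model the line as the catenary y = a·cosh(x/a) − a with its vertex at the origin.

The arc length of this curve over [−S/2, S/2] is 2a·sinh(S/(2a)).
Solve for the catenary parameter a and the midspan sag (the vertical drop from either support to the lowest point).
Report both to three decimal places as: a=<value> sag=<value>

seed: a₀ = √(S³/(24(L−S))) = √(188.445³/(24·71.385)) = 62.498245
iter 1: u=1.507602  f(a)=+8.566e+00  f'(a)=-2.848e+00  a ← 62.498245 − (+8.566e+00/-2.848e+00) = 65.506288
iter 2: u=1.438373  f(a)=+6.572e-01  f'(a)=-2.426e+00  a ← 65.506288 − (+6.572e-01/-2.426e+00) = 65.777208
iter 3: u=1.432449  f(a)=+4.580e-03  f'(a)=-2.392e+00  a ← 65.777208 − (+4.580e-03/-2.392e+00) = 65.779122
iter 4: u=1.432407  f(a)=+2.258e-07  f'(a)=-2.392e+00  a ← 65.779122 − (+2.258e-07/-2.392e+00) = 65.779122
iter 5: u=1.432407  f(a)=+0.000e+00  f'(a)=-2.392e+00  a ← 65.779122 − (+0.000e+00/-2.392e+00) = 65.779122
converged: |Δa| < 1e-12 after 5 iterations
sag = a·(cosh(S/(2a)) − 1) = 65.779122·(cosh(1.432407) − 1) = 79.839558
T_max/T_min = cosh(S/(2a)) = 2.213752

a=65.779 sag=79.840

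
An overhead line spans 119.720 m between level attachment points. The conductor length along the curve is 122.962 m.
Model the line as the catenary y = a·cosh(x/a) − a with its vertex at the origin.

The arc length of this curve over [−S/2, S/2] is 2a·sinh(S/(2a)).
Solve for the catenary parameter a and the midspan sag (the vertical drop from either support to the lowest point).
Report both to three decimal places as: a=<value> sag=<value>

seed: a₀ = √(S³/(24(L−S))) = √(119.720³/(24·3.242)) = 148.503926
iter 1: u=0.403087  f(a)=+2.644e-02  f'(a)=-4.438e-02  a ← 148.503926 − (+2.644e-02/-4.438e-02) = 149.099748
iter 2: u=0.401476  f(a)=+1.600e-04  f'(a)=-4.384e-02  a ← 149.099748 − (+1.600e-04/-4.384e-02) = 149.103397
iter 3: u=0.401466  f(a)=+5.935e-09  f'(a)=-4.384e-02  a ← 149.103397 − (+5.935e-09/-4.384e-02) = 149.103397
iter 4: u=0.401466  f(a)=+0.000e+00  f'(a)=-4.384e-02  a ← 149.103397 − (+0.000e+00/-4.384e-02) = 149.103397
converged: |Δa| < 1e-12 after 4 iterations
sag = a·(cosh(S/(2a)) − 1) = 149.103397·(cosh(0.401466) − 1) = 12.178147
T_max/T_min = cosh(S/(2a)) = 1.081676

a=149.103 sag=12.178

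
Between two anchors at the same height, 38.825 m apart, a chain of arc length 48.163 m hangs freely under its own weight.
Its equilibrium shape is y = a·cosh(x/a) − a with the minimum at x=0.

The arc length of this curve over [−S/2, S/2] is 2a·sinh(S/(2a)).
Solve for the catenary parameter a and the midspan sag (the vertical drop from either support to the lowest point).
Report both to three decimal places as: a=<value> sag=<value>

seed: a₀ = √(S³/(24(L−S))) = √(38.825³/(24·9.338)) = 16.159750
iter 1: u=1.201287  f(a)=+6.974e-01  f'(a)=-1.331e+00  a ← 16.159750 − (+6.974e-01/-1.331e+00) = 16.683591
iter 2: u=1.163568  f(a)=+3.535e-02  f'(a)=-1.199e+00  a ← 16.683591 − (+3.535e-02/-1.199e+00) = 16.713060
iter 3: u=1.161517  f(a)=+1.015e-04  f'(a)=-1.193e+00  a ← 16.713060 − (+1.015e-04/-1.193e+00) = 16.713145
iter 4: u=1.161511  f(a)=+8.430e-10  f'(a)=-1.193e+00  a ← 16.713145 − (+8.430e-10/-1.193e+00) = 16.713145
iter 5: u=1.161511  f(a)=+7.105e-15  f'(a)=-1.193e+00  a ← 16.713145 − (+7.105e-15/-1.193e+00) = 16.713145
converged: |Δa| < 1e-12 after 5 iterations
sag = a·(cosh(S/(2a)) − 1) = 16.713145·(cosh(1.161511) − 1) = 12.599785
T_max/T_min = cosh(S/(2a)) = 1.753885

a=16.713 sag=12.600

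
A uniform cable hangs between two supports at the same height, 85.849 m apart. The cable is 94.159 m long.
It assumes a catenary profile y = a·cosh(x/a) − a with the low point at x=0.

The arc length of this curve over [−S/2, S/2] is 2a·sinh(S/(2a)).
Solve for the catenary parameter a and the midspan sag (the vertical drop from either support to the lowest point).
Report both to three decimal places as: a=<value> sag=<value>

seed: a₀ = √(S³/(24(L−S))) = √(85.849³/(24·8.310)) = 56.324420
iter 1: u=0.762094  f(a)=+2.447e-01  f'(a)=-3.126e-01  a ← 56.324420 − (+2.447e-01/-3.126e-01) = 57.107216
iter 2: u=0.751648  f(a)=+5.194e-03  f'(a)=-2.994e-01  a ← 57.107216 − (+5.194e-03/-2.994e-01) = 57.124564
iter 3: u=0.751419  f(a)=+2.454e-06  f'(a)=-2.991e-01  a ← 57.124564 − (+2.454e-06/-2.991e-01) = 57.124572
iter 4: u=0.751419  f(a)=+5.400e-13  f'(a)=-2.991e-01  a ← 57.124572 − (+5.400e-13/-2.991e-01) = 57.124572
converged: |Δa| < 1e-12 after 4 iterations
sag = a·(cosh(S/(2a)) − 1) = 57.124572·(cosh(0.751419) − 1) = 16.900397
T_max/T_min = cosh(S/(2a)) = 1.295852

a=57.125 sag=16.900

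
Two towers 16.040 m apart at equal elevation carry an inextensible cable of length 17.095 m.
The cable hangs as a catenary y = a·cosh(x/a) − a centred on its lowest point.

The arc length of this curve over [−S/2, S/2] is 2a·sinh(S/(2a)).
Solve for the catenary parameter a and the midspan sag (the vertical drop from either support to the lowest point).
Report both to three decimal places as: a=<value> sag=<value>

seed: a₀ = √(S³/(24(L−S))) = √(16.040³/(24·1.055)) = 12.766584
iter 1: u=0.628203  f(a)=+2.101e-02  f'(a)=-1.719e-01  a ← 12.766584 − (+2.101e-02/-1.719e-01) = 12.888835
iter 2: u=0.622244  f(a)=+3.057e-04  f'(a)=-1.669e-01  a ← 12.888835 − (+3.057e-04/-1.669e-01) = 12.890666
iter 3: u=0.622156  f(a)=+6.679e-08  f'(a)=-1.668e-01  a ← 12.890666 − (+6.679e-08/-1.668e-01) = 12.890667
iter 4: u=0.622156  f(a)=+3.553e-15  f'(a)=-1.668e-01  a ← 12.890667 − (+3.553e-15/-1.668e-01) = 12.890667
converged: |Δa| < 1e-12 after 4 iterations
sag = a·(cosh(S/(2a)) − 1) = 12.890667·(cosh(0.622156) − 1) = 2.576364
T_max/T_min = cosh(S/(2a)) = 1.199863

a=12.891 sag=2.576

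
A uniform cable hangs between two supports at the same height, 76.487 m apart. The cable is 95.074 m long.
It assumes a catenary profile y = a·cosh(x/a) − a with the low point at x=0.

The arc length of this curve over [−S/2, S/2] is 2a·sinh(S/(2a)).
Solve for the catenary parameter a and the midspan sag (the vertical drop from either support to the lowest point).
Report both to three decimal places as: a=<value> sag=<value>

a=32.767 sag=24.969

seed: a₀ = √(S³/(24(L−S))) = √(76.487³/(24·18.587)) = 31.671685
iter 1: u=1.207498  f(a)=+1.403e+00  f'(a)=-1.354e+00  a ← 31.671685 − (+1.403e+00/-1.354e+00) = 32.707892
iter 2: u=1.169244  f(a)=+7.180e-02  f'(a)=-1.219e+00  a ← 32.707892 − (+7.180e-02/-1.219e+00) = 32.766807
iter 3: u=1.167141  f(a)=+2.105e-04  f'(a)=-1.212e+00  a ← 32.766807 − (+2.105e-04/-1.212e+00) = 32.766981
iter 4: u=1.167135  f(a)=+1.820e-09  f'(a)=-1.212e+00  a ← 32.766981 − (+1.820e-09/-1.212e+00) = 32.766981
iter 5: u=1.167135  f(a)=-1.421e-14  f'(a)=-1.212e+00  a ← 32.766981 − (-1.421e-14/-1.212e+00) = 32.766981
converged: |Δa| < 1e-12 after 5 iterations
sag = a·(cosh(S/(2a)) − 1) = 32.766981·(cosh(1.167135) − 1) = 24.968982
T_max/T_min = cosh(S/(2a)) = 1.762017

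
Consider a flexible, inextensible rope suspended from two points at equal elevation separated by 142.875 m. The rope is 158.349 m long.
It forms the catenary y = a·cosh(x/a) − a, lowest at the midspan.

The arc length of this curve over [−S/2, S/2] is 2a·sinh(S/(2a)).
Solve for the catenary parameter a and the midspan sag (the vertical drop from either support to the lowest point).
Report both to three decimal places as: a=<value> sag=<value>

seed: a₀ = √(S³/(24(L−S))) = √(142.875³/(24·15.474)) = 88.619123
iter 1: u=0.806118  f(a)=+5.106e-01  f'(a)=-3.725e-01  a ← 88.619123 − (+5.106e-01/-3.725e-01) = 89.990095
iter 2: u=0.793837  f(a)=+1.209e-02  f'(a)=-3.550e-01  a ← 89.990095 − (+1.209e-02/-3.550e-01) = 90.024153
iter 3: u=0.793537  f(a)=+7.143e-06  f'(a)=-3.546e-01  a ← 90.024153 − (+7.143e-06/-3.546e-01) = 90.024173
iter 4: u=0.793537  f(a)=+2.473e-12  f'(a)=-3.546e-01  a ← 90.024173 − (+2.473e-12/-3.546e-01) = 90.024173
converged: |Δa| < 1e-12 after 4 iterations
sag = a·(cosh(S/(2a)) − 1) = 90.024173·(cosh(0.793537) − 1) = 29.863079
T_max/T_min = cosh(S/(2a)) = 1.331723

a=90.024 sag=29.863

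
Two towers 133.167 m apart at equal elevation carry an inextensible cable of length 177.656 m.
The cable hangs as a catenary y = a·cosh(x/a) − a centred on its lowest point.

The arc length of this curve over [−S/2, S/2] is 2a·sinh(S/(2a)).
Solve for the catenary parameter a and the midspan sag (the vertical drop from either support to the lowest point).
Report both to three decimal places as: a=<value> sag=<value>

a=49.225 sag=52.331

seed: a₀ = √(S³/(24(L−S))) = √(133.167³/(24·44.489)) = 47.028701
iter 1: u=1.415806  f(a)=+4.678e+00  f'(a)=-2.299e+00  a ← 47.028701 − (+4.678e+00/-2.299e+00) = 49.063019
iter 2: u=1.357102  f(a)=+3.206e-01  f'(a)=-1.994e+00  a ← 49.063019 − (+3.206e-01/-1.994e+00) = 49.223819
iter 3: u=1.352668  f(a)=+1.752e-03  f'(a)=-1.972e+00  a ← 49.223819 − (+1.752e-03/-1.972e+00) = 49.224708
iter 4: u=1.352644  f(a)=+5.291e-08  f'(a)=-1.972e+00  a ← 49.224708 − (+5.291e-08/-1.972e+00) = 49.224708
iter 5: u=1.352644  f(a)=+2.842e-14  f'(a)=-1.972e+00  a ← 49.224708 − (+2.842e-14/-1.972e+00) = 49.224708
converged: |Δa| < 1e-12 after 5 iterations
sag = a·(cosh(S/(2a)) − 1) = 49.224708·(cosh(1.352644) − 1) = 52.330624
T_max/T_min = cosh(S/(2a)) = 2.063097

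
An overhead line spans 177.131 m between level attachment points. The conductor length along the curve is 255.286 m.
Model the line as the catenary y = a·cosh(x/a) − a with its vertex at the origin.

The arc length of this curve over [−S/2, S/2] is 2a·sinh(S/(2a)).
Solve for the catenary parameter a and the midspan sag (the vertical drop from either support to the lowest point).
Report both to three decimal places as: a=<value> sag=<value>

seed: a₀ = √(S³/(24(L−S))) = √(177.131³/(24·78.155)) = 54.432447
iter 1: u=1.627072  f(a)=+1.102e+01  f'(a)=-3.707e+00  a ← 54.432447 − (+1.102e+01/-3.707e+00) = 57.405413
iter 2: u=1.542807  f(a)=+9.674e-01  f'(a)=-3.083e+00  a ← 57.405413 − (+9.674e-01/-3.083e+00) = 57.719235
iter 3: u=1.534419  f(a)=+9.037e-03  f'(a)=-3.025e+00  a ← 57.719235 − (+9.037e-03/-3.025e+00) = 57.722222
iter 4: u=1.534340  f(a)=+8.049e-07  f'(a)=-3.025e+00  a ← 57.722222 − (+8.049e-07/-3.025e+00) = 57.722222
iter 5: u=1.534340  f(a)=+2.842e-14  f'(a)=-3.025e+00  a ← 57.722222 − (+2.842e-14/-3.025e+00) = 57.722222
converged: |Δa| < 1e-12 after 5 iterations
sag = a·(cosh(S/(2a)) − 1) = 57.722222·(cosh(1.534340) − 1) = 82.365573
T_max/T_min = cosh(S/(2a)) = 2.426930

a=57.722 sag=82.366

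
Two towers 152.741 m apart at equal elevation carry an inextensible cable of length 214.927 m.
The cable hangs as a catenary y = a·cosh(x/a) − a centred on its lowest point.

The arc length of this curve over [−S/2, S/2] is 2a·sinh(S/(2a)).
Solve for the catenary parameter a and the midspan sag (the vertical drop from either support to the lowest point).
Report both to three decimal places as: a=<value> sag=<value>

a=51.605 sag=67.607

seed: a₀ = √(S³/(24(L−S))) = √(152.741³/(24·62.186)) = 48.863156
iter 1: u=1.562947  f(a)=+8.052e+00  f'(a)=-3.224e+00  a ← 48.863156 − (+8.052e+00/-3.224e+00) = 51.360944
iter 2: u=1.486937  f(a)=+6.586e-01  f'(a)=-2.716e+00  a ← 51.360944 − (+6.586e-01/-2.716e+00) = 51.603431
iter 3: u=1.479950  f(a)=+5.274e-03  f'(a)=-2.673e+00  a ← 51.603431 − (+5.274e-03/-2.673e+00) = 51.605404
iter 4: u=1.479893  f(a)=+3.441e-07  f'(a)=-2.672e+00  a ← 51.605404 − (+3.441e-07/-2.672e+00) = 51.605404
iter 5: u=1.479893  f(a)=-5.684e-14  f'(a)=-2.672e+00  a ← 51.605404 − (-5.684e-14/-2.672e+00) = 51.605404
converged: |Δa| < 1e-12 after 5 iterations
sag = a·(cosh(S/(2a)) − 1) = 51.605404·(cosh(1.479893) − 1) = 67.606683
T_max/T_min = cosh(S/(2a)) = 2.310070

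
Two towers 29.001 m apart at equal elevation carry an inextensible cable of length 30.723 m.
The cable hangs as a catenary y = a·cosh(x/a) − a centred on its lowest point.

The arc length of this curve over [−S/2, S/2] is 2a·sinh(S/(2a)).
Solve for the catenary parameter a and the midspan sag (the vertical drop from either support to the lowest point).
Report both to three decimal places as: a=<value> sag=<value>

seed: a₀ = √(S³/(24(L−S))) = √(29.001³/(24·1.722)) = 24.293901
iter 1: u=0.596878  f(a)=+3.094e-02  f'(a)=-1.469e-01  a ← 24.293901 − (+3.094e-02/-1.469e-01) = 24.504522
iter 2: u=0.591748  f(a)=+4.069e-04  f'(a)=-1.430e-01  a ← 24.504522 − (+4.069e-04/-1.430e-01) = 24.507367
iter 3: u=0.591679  f(a)=+7.249e-08  f'(a)=-1.430e-01  a ← 24.507367 − (+7.249e-08/-1.430e-01) = 24.507367
iter 4: u=0.591679  f(a)=+1.066e-14  f'(a)=-1.430e-01  a ← 24.507367 − (+1.066e-14/-1.430e-01) = 24.507367
converged: |Δa| < 1e-12 after 4 iterations
sag = a·(cosh(S/(2a)) − 1) = 24.507367·(cosh(0.591679) − 1) = 4.416442
T_max/T_min = cosh(S/(2a)) = 1.180209

a=24.507 sag=4.416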